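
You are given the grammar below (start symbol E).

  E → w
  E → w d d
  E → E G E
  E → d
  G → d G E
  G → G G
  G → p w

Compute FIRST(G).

G → d G E contributes {d}.
From G → G G: add FIRST(G) = { d, p }.
G → p w contributes {p}.
Union: FIRST(G) = { d, p }.

{ d, p }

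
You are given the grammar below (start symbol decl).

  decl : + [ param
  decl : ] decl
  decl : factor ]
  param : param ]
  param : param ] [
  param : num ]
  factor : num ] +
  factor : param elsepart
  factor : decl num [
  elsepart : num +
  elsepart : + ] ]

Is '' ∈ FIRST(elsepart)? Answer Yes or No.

No nonterminal in this grammar is nullable.
No production of elsepart has an RHS whose symbols are all nullable, so elsepart is not nullable.

No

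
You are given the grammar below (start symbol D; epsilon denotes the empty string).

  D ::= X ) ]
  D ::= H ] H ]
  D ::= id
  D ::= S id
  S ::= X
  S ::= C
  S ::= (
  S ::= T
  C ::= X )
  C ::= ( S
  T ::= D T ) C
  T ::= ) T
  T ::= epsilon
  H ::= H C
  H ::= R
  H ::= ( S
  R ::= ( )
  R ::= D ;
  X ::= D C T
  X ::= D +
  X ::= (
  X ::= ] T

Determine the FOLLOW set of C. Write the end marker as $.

In S ::= C: C is at the end, add FOLLOW(S) = { (, ), ], id }.
In T ::= D T ) C: C is at the end, add FOLLOW(T) = { (, ), ], id }.
In H ::= H C: C is at the end, add FOLLOW(H) = { (, ), ], id }.
In X ::= D C T: add FIRST(T)\{epsilon} = { (, ), ], id }.
  Since T is nullable, also add FOLLOW(X) = { (, ), ], id }.
Union: FOLLOW(C) = { (, ), ], id }.

{ (, ), ], id }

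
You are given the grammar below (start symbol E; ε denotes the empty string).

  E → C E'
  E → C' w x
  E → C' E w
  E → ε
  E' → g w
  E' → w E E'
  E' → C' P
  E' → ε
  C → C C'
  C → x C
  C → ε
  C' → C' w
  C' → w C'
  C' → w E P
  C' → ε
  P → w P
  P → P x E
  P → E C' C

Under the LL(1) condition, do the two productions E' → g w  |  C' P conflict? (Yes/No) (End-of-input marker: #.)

FIRST(g w) = { g } and FIRST(C' P) = { g, w, x, ε }.
Both contain g, so the two alternatives are not disjoint — LL(1) conflict.

Yes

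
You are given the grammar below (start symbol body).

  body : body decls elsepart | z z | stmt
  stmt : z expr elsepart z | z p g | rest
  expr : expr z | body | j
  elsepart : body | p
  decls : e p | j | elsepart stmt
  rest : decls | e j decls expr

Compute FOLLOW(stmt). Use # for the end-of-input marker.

In body : stmt: stmt is at the end, add FOLLOW(body) = { #, e, j, p, z }.
In decls : elsepart stmt: stmt is at the end, add FOLLOW(decls) = { #, e, j, p, z }.
Union: FOLLOW(stmt) = { #, e, j, p, z }.

{ #, e, j, p, z }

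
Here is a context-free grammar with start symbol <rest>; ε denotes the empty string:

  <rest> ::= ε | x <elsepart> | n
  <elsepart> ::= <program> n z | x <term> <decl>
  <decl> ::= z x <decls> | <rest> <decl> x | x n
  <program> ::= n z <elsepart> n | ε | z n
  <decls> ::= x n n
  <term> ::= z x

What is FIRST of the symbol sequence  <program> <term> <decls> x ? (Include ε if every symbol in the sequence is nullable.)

{ n, z }

Add FIRST(<program>)\{ε} = { n, z }; <program> is nullable, continue.
Add FIRST(<term>) = { z }; <term> is not nullable, stop.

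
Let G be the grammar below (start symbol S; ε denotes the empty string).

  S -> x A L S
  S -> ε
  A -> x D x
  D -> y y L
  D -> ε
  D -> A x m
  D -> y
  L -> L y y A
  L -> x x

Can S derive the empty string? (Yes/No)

Yes

S has an ε-production, so S ⇒ ε.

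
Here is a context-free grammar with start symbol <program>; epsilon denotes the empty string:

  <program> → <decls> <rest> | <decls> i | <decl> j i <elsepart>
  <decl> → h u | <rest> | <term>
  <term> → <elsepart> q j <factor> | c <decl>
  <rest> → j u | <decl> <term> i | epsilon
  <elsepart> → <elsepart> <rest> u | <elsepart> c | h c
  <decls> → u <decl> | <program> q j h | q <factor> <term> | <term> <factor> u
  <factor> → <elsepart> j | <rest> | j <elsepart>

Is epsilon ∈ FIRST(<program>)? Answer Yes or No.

No

Nullable nonterminals: <decl>, <factor>, <rest>.
No production of <program> has an RHS whose symbols are all nullable, so <program> is not nullable.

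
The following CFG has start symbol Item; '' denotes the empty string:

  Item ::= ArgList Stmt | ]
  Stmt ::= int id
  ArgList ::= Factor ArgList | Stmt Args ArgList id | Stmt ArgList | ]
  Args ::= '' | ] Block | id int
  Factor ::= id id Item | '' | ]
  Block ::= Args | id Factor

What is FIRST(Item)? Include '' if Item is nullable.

From Item ::= ArgList Stmt: add FIRST(ArgList) = { ], id, int }.
Item ::= ] contributes {]}.
Union: FIRST(Item) = { ], id, int }.

{ ], id, int }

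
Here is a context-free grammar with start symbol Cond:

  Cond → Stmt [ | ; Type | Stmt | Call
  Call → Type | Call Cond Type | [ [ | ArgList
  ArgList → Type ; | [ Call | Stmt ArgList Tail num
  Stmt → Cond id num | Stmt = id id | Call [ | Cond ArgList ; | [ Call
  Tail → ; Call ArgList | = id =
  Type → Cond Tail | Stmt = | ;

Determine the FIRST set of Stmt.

From Stmt → Cond id num: add FIRST(Cond) = { ;, [ }.
From Stmt → Stmt = id id: add FIRST(Stmt) = { ;, [ }.
From Stmt → Call [: add FIRST(Call) = { ;, [ }.
From Stmt → Cond ArgList ;: add FIRST(Cond) = { ;, [ }.
Stmt → [ Call contributes {[}.
Union: FIRST(Stmt) = { ;, [ }.

{ ;, [ }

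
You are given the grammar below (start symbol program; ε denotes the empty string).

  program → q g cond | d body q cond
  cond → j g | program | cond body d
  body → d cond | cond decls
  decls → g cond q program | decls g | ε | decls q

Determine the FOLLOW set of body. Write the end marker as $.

In program → d body q cond: add FIRST(q cond) = { q }.
In cond → cond body d: add FIRST(d) = { d }.
Union: FOLLOW(body) = { d, q }.

{ d, q }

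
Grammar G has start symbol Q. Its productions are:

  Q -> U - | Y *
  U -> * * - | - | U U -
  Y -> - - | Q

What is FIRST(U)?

{ *, - }

U -> * * - contributes {*}.
U -> - contributes {-}.
From U -> U U -: add FIRST(U) = { *, - }.
Union: FIRST(U) = { *, - }.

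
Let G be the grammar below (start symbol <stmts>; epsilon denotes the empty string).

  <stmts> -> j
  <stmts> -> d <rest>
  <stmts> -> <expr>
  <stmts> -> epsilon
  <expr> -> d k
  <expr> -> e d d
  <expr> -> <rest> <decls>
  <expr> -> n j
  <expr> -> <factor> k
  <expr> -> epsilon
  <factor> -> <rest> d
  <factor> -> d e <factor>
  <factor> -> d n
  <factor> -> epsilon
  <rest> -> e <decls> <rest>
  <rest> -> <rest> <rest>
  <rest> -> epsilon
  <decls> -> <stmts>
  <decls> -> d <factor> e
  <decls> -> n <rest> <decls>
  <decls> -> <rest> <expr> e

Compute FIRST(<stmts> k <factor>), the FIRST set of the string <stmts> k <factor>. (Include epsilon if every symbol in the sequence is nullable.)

{ d, e, j, k, n }

Add FIRST(<stmts>)\{epsilon} = { d, e, j, k, n }; <stmts> is nullable, continue.
k is a terminal; add {k} and stop.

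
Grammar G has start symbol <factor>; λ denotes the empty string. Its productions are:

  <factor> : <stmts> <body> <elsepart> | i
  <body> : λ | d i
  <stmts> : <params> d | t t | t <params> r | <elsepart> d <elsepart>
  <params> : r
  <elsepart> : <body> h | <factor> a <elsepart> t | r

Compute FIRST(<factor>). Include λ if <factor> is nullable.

From <factor> : <stmts> <body> <elsepart>: add FIRST(<stmts>) = { d, h, i, r, t }.
<factor> : i contributes {i}.
Union: FIRST(<factor>) = { d, h, i, r, t }.

{ d, h, i, r, t }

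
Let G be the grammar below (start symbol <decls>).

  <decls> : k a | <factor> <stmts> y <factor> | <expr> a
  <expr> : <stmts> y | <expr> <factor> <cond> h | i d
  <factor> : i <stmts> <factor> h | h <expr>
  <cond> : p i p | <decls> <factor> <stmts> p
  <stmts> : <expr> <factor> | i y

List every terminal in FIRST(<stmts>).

From <stmts> : <expr> <factor>: add FIRST(<expr>) = { i }.
<stmts> : i y contributes {i}.
Union: FIRST(<stmts>) = { i }.

{ i }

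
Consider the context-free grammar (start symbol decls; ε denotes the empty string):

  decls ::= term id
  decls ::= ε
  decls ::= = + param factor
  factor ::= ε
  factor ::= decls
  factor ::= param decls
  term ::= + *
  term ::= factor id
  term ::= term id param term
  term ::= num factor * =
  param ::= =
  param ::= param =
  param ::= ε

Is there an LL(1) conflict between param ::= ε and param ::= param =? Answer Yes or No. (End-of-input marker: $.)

FIRST(ε) = { ε } and FIRST(param =) = { = }.
The first alternative is nullable and FOLLOW(param) = { $, *, +, =, id, num } shares = with FIRST of the second — conflict.

Yes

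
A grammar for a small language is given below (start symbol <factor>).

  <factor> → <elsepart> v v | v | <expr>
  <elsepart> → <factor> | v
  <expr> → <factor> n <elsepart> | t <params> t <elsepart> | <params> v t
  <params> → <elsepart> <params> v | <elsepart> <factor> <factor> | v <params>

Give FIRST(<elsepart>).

From <elsepart> → <factor>: add FIRST(<factor>) = { t, v }.
<elsepart> → v contributes {v}.
Union: FIRST(<elsepart>) = { t, v }.

{ t, v }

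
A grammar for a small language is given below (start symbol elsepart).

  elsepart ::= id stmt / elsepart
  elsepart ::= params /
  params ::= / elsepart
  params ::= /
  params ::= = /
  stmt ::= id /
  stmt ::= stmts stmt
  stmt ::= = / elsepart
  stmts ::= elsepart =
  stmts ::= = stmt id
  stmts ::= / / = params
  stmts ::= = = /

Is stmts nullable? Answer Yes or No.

No nonterminal in this grammar is nullable.
No production of stmts has an RHS whose symbols are all nullable, so stmts is not nullable.

No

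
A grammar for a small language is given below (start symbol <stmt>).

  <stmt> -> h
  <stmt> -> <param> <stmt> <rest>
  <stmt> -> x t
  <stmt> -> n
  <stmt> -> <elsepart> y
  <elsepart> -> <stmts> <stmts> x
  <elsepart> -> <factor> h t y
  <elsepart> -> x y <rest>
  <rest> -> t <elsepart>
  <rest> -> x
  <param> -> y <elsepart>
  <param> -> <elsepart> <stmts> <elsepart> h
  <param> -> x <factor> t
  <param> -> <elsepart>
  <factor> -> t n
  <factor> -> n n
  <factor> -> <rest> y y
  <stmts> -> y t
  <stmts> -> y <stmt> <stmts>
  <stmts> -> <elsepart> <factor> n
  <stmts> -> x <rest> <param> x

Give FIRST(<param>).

<param> -> y <elsepart> contributes {y}.
From <param> -> <elsepart> <stmts> <elsepart> h: add FIRST(<elsepart>) = { n, t, x, y }.
<param> -> x <factor> t contributes {x}.
From <param> -> <elsepart>: add FIRST(<elsepart>) = { n, t, x, y }.
Union: FIRST(<param>) = { n, t, x, y }.

{ n, t, x, y }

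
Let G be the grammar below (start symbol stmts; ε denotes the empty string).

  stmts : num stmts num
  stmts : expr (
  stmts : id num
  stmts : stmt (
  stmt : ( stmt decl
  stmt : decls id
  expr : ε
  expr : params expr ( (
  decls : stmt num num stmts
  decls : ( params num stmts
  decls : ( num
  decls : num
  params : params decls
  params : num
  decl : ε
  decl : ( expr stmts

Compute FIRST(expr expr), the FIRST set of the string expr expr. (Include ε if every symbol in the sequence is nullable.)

Add FIRST(expr)\{ε} = { num }; expr is nullable, continue.
Add FIRST(expr)\{ε} = { num }; expr is nullable, continue.
Every symbol is nullable, so include ε.

{ num, ε }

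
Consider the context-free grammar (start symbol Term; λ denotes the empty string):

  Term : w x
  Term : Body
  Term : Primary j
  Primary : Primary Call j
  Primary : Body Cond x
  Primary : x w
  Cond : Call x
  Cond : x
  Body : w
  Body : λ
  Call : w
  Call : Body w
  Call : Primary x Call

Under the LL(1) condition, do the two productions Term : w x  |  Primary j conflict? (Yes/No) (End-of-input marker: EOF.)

Yes

FIRST(w x) = { w } and FIRST(Primary j) = { w, x }.
Both contain w, so the two alternatives are not disjoint — LL(1) conflict.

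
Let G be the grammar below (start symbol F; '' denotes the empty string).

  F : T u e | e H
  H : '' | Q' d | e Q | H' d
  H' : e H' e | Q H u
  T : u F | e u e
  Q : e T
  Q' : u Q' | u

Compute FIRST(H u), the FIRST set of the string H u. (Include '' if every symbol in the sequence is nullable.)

{ e, u }

Add FIRST(H)\{''} = { e, u }; H is nullable, continue.
u is a terminal; add {u} and stop.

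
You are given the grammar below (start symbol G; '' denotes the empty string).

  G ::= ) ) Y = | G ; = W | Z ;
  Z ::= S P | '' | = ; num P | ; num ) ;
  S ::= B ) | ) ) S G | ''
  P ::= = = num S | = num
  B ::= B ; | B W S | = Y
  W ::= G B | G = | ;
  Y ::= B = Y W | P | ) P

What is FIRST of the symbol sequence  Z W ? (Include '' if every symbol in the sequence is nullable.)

{ ), ;, = }

Add FIRST(Z)\{''} = { ), ;, = }; Z is nullable, continue.
Add FIRST(W) = { ), ;, = }; W is not nullable, stop.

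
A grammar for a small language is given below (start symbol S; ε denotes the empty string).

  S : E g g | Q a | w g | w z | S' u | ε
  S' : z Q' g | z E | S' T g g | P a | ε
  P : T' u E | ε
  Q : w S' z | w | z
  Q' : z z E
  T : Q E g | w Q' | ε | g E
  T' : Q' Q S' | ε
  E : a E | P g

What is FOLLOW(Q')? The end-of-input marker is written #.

{ g, w, z }

In S' : z Q' g: add FIRST(g) = { g }.
In T : w Q': Q' is at the end, add FOLLOW(T) = { g }.
In T' : Q' Q S': add FIRST(Q S') = { w, z }.
Union: FOLLOW(Q') = { g, w, z }.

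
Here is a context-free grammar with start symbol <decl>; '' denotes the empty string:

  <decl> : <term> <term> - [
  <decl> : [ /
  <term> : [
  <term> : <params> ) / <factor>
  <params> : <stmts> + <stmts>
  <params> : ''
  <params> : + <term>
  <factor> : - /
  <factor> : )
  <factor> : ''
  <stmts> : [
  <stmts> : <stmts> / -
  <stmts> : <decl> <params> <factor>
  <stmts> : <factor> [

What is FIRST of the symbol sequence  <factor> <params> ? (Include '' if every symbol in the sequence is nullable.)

Add FIRST(<factor>)\{''} = { ), - }; <factor> is nullable, continue.
Add FIRST(<params>)\{''} = { ), +, -, [ }; <params> is nullable, continue.
Every symbol is nullable, so include ''.

{ ), +, -, [, '' }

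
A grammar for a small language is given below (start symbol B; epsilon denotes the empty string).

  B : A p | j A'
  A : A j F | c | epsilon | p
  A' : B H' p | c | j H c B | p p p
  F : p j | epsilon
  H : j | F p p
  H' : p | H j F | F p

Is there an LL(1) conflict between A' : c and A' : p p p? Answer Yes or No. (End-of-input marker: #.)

No

FIRST(c) = { c } and FIRST(p p p) = { p }.
The FIRST sets are disjoint and neither alternative is nullable — no conflict.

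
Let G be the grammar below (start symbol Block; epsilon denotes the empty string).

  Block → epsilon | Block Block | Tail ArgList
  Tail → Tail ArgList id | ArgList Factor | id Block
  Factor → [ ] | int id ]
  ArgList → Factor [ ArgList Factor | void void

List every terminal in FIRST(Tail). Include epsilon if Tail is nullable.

From Tail → Tail ArgList id: add FIRST(Tail) = { [, id, int, void }.
From Tail → ArgList Factor: add FIRST(ArgList) = { [, int, void }.
Tail → id Block contributes {id}.
Union: FIRST(Tail) = { [, id, int, void }.

{ [, id, int, void }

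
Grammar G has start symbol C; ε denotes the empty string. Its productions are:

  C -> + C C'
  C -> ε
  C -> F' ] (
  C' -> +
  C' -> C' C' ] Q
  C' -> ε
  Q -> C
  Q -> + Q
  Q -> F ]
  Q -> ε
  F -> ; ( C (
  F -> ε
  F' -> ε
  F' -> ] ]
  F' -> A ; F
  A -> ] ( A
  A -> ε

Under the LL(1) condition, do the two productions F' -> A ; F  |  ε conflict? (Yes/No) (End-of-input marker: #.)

FIRST(A ; F) = { ;, ] } and FIRST(ε) = { ε }.
The second alternative is nullable and FOLLOW(F') = { ] } shares ] with FIRST of the first — conflict.

Yes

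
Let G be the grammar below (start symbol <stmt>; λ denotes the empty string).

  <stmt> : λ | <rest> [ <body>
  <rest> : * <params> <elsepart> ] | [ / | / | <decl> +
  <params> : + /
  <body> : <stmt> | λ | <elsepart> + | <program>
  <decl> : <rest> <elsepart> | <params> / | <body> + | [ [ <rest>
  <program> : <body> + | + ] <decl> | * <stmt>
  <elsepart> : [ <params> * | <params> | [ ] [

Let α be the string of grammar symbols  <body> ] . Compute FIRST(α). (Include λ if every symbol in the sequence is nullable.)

Add FIRST(<body>)\{λ} = { *, +, /, [ }; <body> is nullable, continue.
] is a terminal; add {]} and stop.

{ *, +, /, [, ] }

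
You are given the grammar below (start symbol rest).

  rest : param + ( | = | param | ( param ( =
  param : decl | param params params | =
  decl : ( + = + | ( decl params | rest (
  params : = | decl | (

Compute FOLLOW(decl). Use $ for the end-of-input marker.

In param : decl: decl is at the end, add FOLLOW(param) = { $, (, +, = }.
In decl : ( decl params: add FIRST(params) = { (, = }.
In params : decl: decl is at the end, add FOLLOW(params) = { $, (, +, = }.
Union: FOLLOW(decl) = { $, (, +, = }.

{ $, (, +, = }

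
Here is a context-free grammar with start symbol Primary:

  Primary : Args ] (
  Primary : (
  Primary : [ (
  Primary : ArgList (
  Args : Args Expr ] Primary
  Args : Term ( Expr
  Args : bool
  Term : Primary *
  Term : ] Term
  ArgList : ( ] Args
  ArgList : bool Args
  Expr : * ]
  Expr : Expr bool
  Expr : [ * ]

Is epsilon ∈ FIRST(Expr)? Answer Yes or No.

No

No nonterminal in this grammar is nullable.
No production of Expr has an RHS whose symbols are all nullable, so Expr is not nullable.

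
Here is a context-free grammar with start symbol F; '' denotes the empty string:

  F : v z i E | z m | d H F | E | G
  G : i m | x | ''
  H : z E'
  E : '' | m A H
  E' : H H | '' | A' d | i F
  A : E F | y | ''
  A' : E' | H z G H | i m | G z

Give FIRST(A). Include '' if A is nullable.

From A : E F: E, F nullable, take FIRST(E) ∪ FIRST(F) = { d, i, m, v, x, z }; also '' since the whole RHS is nullable.
A : y contributes {y}.
A : '' contributes ''.
Union: FIRST(A) = { d, i, m, v, x, y, z, '' }.

{ d, i, m, v, x, y, z, '' }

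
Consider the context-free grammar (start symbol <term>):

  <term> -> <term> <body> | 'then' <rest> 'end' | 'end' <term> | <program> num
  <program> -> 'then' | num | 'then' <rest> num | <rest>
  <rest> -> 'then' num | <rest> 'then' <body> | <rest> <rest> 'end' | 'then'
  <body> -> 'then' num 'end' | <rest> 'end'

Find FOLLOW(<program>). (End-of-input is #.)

In <term> -> <program> num: add FIRST(num) = { num }.
Union: FOLLOW(<program>) = { num }.

{ num }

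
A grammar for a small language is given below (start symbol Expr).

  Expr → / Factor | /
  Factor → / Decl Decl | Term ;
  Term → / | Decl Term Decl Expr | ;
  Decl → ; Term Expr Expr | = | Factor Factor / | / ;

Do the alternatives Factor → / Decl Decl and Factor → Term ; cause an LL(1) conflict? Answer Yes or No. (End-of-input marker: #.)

FIRST(/ Decl Decl) = { / } and FIRST(Term ;) = { /, ;, = }.
Both contain /, so the two alternatives are not disjoint — LL(1) conflict.

Yes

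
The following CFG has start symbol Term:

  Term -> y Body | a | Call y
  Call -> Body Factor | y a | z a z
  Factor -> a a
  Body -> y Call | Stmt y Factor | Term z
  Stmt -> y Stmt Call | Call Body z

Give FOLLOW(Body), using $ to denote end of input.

{ $, a, z }

In Term -> y Body: Body is at the end, add FOLLOW(Term) = { $, z }.
In Call -> Body Factor: add FIRST(Factor) = { a }.
In Stmt -> Call Body z: add FIRST(z) = { z }.
Union: FOLLOW(Body) = { $, a, z }.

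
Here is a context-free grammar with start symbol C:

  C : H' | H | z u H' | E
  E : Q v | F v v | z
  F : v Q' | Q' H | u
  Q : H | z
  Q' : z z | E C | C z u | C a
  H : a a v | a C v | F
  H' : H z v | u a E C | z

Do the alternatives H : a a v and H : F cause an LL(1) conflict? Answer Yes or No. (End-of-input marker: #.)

Yes

FIRST(a a v) = { a } and FIRST(F) = { a, u, v, z }.
Both contain a, so the two alternatives are not disjoint — LL(1) conflict.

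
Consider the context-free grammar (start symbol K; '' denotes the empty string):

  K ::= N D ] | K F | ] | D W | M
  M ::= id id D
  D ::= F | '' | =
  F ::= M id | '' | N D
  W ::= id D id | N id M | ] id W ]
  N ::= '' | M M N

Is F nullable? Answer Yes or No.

Yes

F has an ''-production, so F ⇒ ''.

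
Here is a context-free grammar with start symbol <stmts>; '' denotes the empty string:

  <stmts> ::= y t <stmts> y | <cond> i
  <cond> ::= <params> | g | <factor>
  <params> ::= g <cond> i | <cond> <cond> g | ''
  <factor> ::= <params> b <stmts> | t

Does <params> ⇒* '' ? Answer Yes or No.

Yes

<params> has an ''-production, so <params> ⇒ ''.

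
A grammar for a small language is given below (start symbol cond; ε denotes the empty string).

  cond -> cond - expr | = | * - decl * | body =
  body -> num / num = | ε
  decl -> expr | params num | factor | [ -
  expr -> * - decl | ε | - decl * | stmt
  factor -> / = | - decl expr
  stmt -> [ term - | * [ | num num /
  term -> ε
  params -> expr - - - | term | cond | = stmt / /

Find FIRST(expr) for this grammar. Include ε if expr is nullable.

expr -> * - decl contributes {*}.
expr -> ε contributes ε.
expr -> - decl * contributes {-}.
From expr -> stmt: add FIRST(stmt) = { *, [, num }.
Union: FIRST(expr) = { *, -, [, num, ε }.

{ *, -, [, num, ε }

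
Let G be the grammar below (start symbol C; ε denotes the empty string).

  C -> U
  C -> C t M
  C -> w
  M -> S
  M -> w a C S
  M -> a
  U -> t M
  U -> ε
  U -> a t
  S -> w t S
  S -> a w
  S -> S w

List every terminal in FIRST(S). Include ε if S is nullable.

S -> w t S contributes {w}.
S -> a w contributes {a}.
From S -> S w: add FIRST(S) = { a, w }.
Union: FIRST(S) = { a, w }.

{ a, w }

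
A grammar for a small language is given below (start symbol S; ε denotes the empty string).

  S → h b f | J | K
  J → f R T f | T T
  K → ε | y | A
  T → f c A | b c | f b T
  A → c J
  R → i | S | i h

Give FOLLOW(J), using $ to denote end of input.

In S → J: J is at the end, add FOLLOW(S) = { $, b, f }.
In A → c J: J is at the end, add FOLLOW(A) = { $, b, f }.
Union: FOLLOW(J) = { $, b, f }.

{ $, b, f }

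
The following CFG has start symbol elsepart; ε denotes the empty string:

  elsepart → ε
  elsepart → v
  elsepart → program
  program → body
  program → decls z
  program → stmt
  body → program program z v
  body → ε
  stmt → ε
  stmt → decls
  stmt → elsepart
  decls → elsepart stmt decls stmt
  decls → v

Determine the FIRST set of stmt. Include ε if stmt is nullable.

stmt → ε contributes ε.
From stmt → decls: add FIRST(decls) = { v, z }.
From stmt → elsepart: add FIRST(elsepart) = { v, z, ε } (including ε since elsepart is nullable).
Union: FIRST(stmt) = { v, z, ε }.

{ v, z, ε }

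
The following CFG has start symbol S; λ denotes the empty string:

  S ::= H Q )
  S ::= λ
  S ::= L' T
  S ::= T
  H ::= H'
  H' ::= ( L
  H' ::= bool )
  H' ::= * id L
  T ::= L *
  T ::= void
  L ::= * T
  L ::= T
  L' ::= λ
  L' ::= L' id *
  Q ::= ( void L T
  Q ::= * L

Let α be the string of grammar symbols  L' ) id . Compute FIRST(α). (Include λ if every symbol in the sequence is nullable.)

{ ), id }

Add FIRST(L')\{λ} = { id }; L' is nullable, continue.
) is a terminal; add {)} and stop.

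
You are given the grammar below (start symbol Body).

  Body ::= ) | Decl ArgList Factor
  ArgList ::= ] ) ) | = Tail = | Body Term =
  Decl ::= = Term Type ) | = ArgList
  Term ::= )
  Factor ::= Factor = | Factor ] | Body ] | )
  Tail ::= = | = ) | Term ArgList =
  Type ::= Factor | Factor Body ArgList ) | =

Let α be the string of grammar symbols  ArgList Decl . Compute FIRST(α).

{ ), =, ] }

Add FIRST(ArgList) = { ), =, ] }; ArgList is not nullable, stop.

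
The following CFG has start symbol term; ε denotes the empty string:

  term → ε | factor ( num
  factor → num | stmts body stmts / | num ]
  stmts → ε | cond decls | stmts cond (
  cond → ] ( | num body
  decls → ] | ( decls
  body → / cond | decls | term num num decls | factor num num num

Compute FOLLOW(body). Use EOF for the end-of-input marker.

{ (, /, ], num }

In factor → stmts body stmts /: add FIRST(stmts /) = { /, ], num }.
In cond → num body: body is at the end, add FOLLOW(cond) = { (, /, ], num }.
Union: FOLLOW(body) = { (, /, ], num }.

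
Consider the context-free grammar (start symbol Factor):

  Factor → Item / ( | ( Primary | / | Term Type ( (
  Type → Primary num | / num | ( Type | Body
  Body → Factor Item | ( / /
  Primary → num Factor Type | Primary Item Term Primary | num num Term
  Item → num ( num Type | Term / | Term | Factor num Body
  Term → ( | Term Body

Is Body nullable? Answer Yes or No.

No

No nonterminal in this grammar is nullable.
No production of Body has an RHS whose symbols are all nullable, so Body is not nullable.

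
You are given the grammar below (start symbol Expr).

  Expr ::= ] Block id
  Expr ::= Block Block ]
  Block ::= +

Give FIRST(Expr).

Expr ::= ] Block id contributes {]}.
From Expr ::= Block Block ]: add FIRST(Block) = { + }.
Union: FIRST(Expr) = { +, ] }.

{ +, ] }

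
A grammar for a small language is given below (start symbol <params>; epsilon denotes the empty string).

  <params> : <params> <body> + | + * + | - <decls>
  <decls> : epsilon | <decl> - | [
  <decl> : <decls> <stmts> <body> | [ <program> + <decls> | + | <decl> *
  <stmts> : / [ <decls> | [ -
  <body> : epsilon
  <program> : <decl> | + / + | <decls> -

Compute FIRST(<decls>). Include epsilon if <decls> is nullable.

{ +, /, [, epsilon }

<decls> : epsilon contributes epsilon.
From <decls> : <decl> -: add FIRST(<decl>) = { +, /, [ }.
<decls> : [ contributes {[}.
Union: FIRST(<decls>) = { +, /, [, epsilon }.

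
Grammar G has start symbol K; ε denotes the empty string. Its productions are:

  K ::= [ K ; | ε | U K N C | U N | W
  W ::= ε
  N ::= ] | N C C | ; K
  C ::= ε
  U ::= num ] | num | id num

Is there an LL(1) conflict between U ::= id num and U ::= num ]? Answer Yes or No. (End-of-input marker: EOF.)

No

FIRST(id num) = { id } and FIRST(num ]) = { num }.
The FIRST sets are disjoint and neither alternative is nullable — no conflict.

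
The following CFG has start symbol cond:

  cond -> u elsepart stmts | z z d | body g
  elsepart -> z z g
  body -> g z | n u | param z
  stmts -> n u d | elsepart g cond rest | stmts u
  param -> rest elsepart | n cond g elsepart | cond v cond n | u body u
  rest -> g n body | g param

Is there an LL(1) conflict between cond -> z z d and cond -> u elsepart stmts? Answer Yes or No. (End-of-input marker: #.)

No

FIRST(z z d) = { z } and FIRST(u elsepart stmts) = { u }.
The FIRST sets are disjoint and neither alternative is nullable — no conflict.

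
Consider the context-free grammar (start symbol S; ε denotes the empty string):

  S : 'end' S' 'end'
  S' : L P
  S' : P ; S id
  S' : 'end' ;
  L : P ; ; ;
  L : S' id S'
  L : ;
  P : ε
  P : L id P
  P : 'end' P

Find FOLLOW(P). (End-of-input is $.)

In S' : L P: P is at the end, add FOLLOW(S') = { 'end', ;, id }.
In S' : P ; S id: add FIRST(; S id) = { ; }.
In L : P ; ; ;: add FIRST(; ; ;) = { ; }.
In P : L id P: P is at the end, add FOLLOW(P) = { 'end', ;, id }.
In P : 'end' P: P is at the end, add FOLLOW(P) = { 'end', ;, id }.
Union: FOLLOW(P) = { 'end', ;, id }.

{ 'end', ;, id }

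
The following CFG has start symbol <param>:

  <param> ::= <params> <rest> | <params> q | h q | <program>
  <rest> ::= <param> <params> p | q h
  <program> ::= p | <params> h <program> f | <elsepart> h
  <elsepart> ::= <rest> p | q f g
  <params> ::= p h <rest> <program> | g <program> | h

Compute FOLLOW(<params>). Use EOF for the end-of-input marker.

In <param> ::= <params> <rest>: add FIRST(<rest>) = { g, h, p, q }.
In <param> ::= <params> q: add FIRST(q) = { q }.
In <rest> ::= <param> <params> p: add FIRST(p) = { p }.
In <program> ::= <params> h <program> f: add FIRST(h <program> f) = { h }.
Union: FOLLOW(<params>) = { g, h, p, q }.

{ g, h, p, q }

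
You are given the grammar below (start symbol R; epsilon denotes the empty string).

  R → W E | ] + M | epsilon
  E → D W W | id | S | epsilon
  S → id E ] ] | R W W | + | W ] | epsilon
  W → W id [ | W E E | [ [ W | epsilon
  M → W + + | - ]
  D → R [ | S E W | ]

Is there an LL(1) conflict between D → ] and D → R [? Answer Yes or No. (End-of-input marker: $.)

FIRST(]) = { ] } and FIRST(R [) = { +, [, ], id }.
Both contain ], so the two alternatives are not disjoint — LL(1) conflict.

Yes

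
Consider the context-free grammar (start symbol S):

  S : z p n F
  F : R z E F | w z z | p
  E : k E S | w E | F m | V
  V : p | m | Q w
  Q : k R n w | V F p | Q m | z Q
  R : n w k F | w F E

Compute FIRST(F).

{ n, p, w }

From F : R z E F: add FIRST(R) = { n, w }.
F : w z z contributes {w}.
F : p contributes {p}.
Union: FIRST(F) = { n, p, w }.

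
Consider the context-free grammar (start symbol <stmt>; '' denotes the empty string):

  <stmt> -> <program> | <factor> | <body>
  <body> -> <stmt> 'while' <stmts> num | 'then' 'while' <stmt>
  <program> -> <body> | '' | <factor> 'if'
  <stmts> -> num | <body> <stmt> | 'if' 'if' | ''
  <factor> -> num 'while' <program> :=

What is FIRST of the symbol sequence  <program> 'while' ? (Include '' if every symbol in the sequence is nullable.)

{ 'then', 'while', num }

Add FIRST(<program>)\{''} = { 'then', 'while', num }; <program> is nullable, continue.
'while' is a terminal; add {'while'} and stop.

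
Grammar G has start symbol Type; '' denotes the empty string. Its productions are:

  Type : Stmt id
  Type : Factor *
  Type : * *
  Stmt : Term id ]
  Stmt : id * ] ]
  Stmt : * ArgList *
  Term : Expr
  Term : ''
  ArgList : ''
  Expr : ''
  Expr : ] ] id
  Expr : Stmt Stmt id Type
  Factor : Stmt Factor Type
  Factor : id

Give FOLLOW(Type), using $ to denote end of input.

{ $, *, ], id }

Type is the start symbol, so $ ∈ FOLLOW(Type).
In Expr : Stmt Stmt id Type: Type is at the end, add FOLLOW(Expr) = { id }.
In Factor : Stmt Factor Type: Type is at the end, add FOLLOW(Factor) = { *, ], id }.
Union: FOLLOW(Type) = { $, *, ], id }.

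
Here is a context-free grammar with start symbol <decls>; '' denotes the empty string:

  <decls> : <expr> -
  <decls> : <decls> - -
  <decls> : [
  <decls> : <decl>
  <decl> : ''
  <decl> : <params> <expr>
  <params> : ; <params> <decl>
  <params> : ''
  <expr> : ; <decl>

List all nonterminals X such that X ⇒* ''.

{ <decl>, <decls>, <params> }

Directly nullable (have an ''-production): <decl>, <params>.
<decls> : <decl> with every symbol nullable, so <decls> is nullable.
No other nonterminal has a production whose RHS symbols are all nullable.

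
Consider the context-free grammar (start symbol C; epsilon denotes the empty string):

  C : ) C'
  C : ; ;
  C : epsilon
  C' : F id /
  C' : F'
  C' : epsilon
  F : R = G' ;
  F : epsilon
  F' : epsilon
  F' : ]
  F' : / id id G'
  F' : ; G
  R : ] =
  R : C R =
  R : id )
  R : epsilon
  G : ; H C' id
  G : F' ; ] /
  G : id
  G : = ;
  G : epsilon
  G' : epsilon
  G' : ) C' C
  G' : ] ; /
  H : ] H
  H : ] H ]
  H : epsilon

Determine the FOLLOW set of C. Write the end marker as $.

{ $, ), ;, =, ], id }

C is the start symbol, so $ ∈ FOLLOW(C).
In R : C R =: add FIRST(R =) = { ), ;, =, ], id }.
In G' : ) C' C: C is at the end, add FOLLOW(G') = { $, ), ;, =, ], id }.
Union: FOLLOW(C) = { $, ), ;, =, ], id }.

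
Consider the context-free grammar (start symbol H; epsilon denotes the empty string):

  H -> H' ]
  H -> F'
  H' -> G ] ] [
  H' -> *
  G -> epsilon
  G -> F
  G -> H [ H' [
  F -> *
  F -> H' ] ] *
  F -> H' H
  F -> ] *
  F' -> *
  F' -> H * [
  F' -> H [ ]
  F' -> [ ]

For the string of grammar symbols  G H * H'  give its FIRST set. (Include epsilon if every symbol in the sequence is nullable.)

Add FIRST(G)\{epsilon} = { *, [, ] }; G is nullable, continue.
Add FIRST(H) = { *, [, ] }; H is not nullable, stop.

{ *, [, ] }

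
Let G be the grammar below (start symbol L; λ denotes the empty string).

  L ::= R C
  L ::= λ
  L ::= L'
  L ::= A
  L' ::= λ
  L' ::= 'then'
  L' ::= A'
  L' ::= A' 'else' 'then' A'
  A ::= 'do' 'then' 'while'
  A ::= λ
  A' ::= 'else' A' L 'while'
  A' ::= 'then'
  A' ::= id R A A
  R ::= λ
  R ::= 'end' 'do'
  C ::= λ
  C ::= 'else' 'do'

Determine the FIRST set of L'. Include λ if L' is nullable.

{ 'else', 'then', id, λ }

L' ::= λ contributes λ.
L' ::= 'then' contributes {'then'}.
From L' ::= A': add FIRST(A') = { 'else', 'then', id }.
From L' ::= A' 'else' 'then' A': add FIRST(A') = { 'else', 'then', id }.
Union: FIRST(L') = { 'else', 'then', id, λ }.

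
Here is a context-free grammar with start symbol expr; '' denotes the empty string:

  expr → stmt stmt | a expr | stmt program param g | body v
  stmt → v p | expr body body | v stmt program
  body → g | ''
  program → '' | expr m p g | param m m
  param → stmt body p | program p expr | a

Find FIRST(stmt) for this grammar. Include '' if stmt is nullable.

{ a, g, v }

stmt → v p contributes {v}.
From stmt → expr body body: add FIRST(expr) = { a, g, v }.
stmt → v stmt program contributes {v}.
Union: FIRST(stmt) = { a, g, v }.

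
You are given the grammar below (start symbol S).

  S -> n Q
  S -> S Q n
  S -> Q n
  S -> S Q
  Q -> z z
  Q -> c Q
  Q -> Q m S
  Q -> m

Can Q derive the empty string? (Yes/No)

No nonterminal in this grammar is nullable.
No production of Q has an RHS whose symbols are all nullable, so Q is not nullable.

No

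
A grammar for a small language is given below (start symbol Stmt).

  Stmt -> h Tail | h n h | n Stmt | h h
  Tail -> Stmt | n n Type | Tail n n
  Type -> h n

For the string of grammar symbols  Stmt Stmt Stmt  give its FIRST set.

Add FIRST(Stmt) = { h, n }; Stmt is not nullable, stop.

{ h, n }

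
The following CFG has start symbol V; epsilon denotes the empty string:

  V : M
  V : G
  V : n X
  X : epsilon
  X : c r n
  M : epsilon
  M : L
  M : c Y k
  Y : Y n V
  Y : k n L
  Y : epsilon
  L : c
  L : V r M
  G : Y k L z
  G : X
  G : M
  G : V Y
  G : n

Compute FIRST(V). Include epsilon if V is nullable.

{ c, k, n, r, epsilon }

From V : M: add FIRST(M) = { c, k, n, r, epsilon } (including epsilon since M is nullable).
From V : G: add FIRST(G) = { c, k, n, r, epsilon } (including epsilon since G is nullable).
V : n X contributes {n}.
Union: FIRST(V) = { c, k, n, r, epsilon }.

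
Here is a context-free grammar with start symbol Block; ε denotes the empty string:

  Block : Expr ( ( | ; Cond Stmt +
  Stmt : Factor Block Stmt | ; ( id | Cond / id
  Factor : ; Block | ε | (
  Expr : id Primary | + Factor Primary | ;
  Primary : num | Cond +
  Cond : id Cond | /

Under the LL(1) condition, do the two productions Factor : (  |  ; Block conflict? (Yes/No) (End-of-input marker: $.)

No

FIRST(() = { ( } and FIRST(; Block) = { ; }.
The FIRST sets are disjoint and neither alternative is nullable — no conflict.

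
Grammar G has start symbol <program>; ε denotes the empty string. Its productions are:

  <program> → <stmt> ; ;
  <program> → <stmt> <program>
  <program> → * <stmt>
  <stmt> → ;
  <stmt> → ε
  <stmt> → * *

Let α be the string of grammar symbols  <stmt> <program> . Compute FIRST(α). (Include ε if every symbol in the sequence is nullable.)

Add FIRST(<stmt>)\{ε} = { *, ; }; <stmt> is nullable, continue.
Add FIRST(<program>) = { *, ; }; <program> is not nullable, stop.

{ *, ; }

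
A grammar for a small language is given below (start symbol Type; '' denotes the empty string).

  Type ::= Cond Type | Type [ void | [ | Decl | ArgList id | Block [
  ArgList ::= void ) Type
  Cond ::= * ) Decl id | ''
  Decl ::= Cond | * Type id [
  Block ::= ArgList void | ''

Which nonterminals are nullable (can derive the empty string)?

{ Block, Cond, Decl, Type }

Directly nullable (have an ''-production): Cond, Block.
Decl ::= Cond with every symbol nullable, so Decl is nullable.
Type ::= Cond Type with every symbol nullable, so Type is nullable.
No other nonterminal has a production whose RHS symbols are all nullable.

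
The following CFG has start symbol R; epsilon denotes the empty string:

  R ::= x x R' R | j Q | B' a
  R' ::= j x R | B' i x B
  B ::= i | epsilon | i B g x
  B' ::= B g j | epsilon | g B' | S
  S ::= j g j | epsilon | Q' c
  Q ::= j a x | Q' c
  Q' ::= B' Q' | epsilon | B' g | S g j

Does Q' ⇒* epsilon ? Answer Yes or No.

Yes

Q' has an epsilon-production, so Q' ⇒ epsilon.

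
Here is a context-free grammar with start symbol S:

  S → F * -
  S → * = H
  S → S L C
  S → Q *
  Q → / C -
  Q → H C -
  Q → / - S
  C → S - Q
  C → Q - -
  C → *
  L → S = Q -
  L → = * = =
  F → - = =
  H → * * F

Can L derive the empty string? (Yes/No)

No

No nonterminal in this grammar is nullable.
No production of L has an RHS whose symbols are all nullable, so L is not nullable.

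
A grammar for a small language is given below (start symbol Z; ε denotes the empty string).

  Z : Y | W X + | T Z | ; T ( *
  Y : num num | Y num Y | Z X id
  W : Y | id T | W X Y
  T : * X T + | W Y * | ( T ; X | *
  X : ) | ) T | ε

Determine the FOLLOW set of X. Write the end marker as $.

In Z : W X +: add FIRST(+) = { + }.
In Y : Z X id: add FIRST(id) = { id }.
In W : W X Y: add FIRST(Y) = { (, *, ;, id, num }.
In T : * X T +: add FIRST(T +) = { (, *, ;, id, num }.
In T : ( T ; X: X is at the end, add FOLLOW(T) = { (, ), *, +, ;, id, num }.
Union: FOLLOW(X) = { (, ), *, +, ;, id, num }.

{ (, ), *, +, ;, id, num }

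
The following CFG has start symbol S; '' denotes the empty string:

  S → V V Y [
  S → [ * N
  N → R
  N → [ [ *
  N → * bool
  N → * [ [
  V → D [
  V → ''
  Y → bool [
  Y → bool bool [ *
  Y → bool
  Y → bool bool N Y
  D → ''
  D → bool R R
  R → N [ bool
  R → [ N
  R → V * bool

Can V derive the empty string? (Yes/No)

Yes

V has an ''-production, so V ⇒ ''.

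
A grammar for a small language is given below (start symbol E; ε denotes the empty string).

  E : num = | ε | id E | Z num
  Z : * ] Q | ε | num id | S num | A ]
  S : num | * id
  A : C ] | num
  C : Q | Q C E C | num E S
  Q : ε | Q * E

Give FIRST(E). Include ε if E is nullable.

E : num = contributes {num}.
E : ε contributes ε.
E : id E contributes {id}.
From E : Z num: Z nullable, take FIRST(Z) ∪ {num} = { *, ], id, num }.
Union: FIRST(E) = { *, ], id, num, ε }.

{ *, ], id, num, ε }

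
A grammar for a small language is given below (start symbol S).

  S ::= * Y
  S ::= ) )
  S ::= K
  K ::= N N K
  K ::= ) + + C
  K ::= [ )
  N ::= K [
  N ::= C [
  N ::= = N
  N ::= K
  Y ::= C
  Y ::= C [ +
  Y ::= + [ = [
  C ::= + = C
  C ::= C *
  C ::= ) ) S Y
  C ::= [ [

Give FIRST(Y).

From Y ::= C: add FIRST(C) = { ), +, [ }.
From Y ::= C [ +: add FIRST(C) = { ), +, [ }.
Y ::= + [ = [ contributes {+}.
Union: FIRST(Y) = { ), +, [ }.

{ ), +, [ }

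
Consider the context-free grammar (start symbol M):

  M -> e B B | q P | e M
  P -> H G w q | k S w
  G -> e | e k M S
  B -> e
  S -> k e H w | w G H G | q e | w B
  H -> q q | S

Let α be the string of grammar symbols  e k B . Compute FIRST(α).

{ e }

e is a terminal; add {e} and stop.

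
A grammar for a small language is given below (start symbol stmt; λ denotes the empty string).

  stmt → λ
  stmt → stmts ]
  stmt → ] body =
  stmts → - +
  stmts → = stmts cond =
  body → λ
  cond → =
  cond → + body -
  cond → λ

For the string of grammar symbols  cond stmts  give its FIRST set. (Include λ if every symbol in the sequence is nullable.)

{ +, -, = }

Add FIRST(cond)\{λ} = { +, = }; cond is nullable, continue.
Add FIRST(stmts) = { -, = }; stmts is not nullable, stop.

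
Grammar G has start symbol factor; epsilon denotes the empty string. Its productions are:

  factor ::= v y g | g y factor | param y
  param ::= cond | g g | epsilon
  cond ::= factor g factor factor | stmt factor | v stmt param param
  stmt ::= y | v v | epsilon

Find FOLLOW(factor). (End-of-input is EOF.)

{ EOF, g, v, y }

factor is the start symbol, so EOF ∈ FOLLOW(factor).
In factor ::= g y factor: factor is at the end, add FOLLOW(factor) = { EOF, g, v, y }.
In cond ::= factor g factor factor: add FIRST(g factor factor) = { g }.
In cond ::= factor g factor factor: add FIRST(factor) = { g, v, y }.
In cond ::= factor g factor factor: factor is at the end, add FOLLOW(cond) = { g, v, y }.
In cond ::= stmt factor: factor is at the end, add FOLLOW(cond) = { g, v, y }.
Union: FOLLOW(factor) = { EOF, g, v, y }.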